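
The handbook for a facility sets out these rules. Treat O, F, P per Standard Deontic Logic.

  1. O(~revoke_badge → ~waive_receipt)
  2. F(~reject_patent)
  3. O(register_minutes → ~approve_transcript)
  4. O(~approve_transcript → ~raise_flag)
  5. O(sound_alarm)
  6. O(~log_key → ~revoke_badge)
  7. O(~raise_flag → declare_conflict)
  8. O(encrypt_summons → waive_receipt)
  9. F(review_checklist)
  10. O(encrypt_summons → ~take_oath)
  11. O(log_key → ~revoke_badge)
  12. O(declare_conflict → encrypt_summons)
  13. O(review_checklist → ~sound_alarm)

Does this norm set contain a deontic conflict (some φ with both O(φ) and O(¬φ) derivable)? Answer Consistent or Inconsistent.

Consistent

Premise 13 is O(review_checklist → ~sound_alarm), but O(review_checklist) is not derivable from the premises, so it does not yield O(~sound_alarm).
So O(~sound_alarm) is not derivable, and the apparent clash with O(sound_alarm) does not arise.
A world satisfying every obligation exists (e.g. approve_transcript=true, declare_conflict=false, encrypt_summons=false, log_key=false, raise_flag=true, register_minutes=false, reject_patent=true, review_checklist=false, revoke_badge=false, sound_alarm=true, take_oath=false, waive_receipt=false); no atom is both obligatory and forbidden, so the set is consistent.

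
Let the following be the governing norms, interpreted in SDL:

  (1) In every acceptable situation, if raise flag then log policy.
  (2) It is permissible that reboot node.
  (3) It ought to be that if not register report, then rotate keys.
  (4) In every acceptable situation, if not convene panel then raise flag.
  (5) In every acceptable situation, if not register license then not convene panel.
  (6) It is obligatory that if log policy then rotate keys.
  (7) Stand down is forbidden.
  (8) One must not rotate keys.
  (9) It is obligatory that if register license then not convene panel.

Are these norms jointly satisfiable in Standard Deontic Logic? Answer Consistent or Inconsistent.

Premises 5 and 9 are O(¬register_license → ¬convene_panel) and O(register_license → ¬convene_panel); every ideal world satisfies ¬register_license or register_license, so in either case ¬convene_panel holds — hence O(¬convene_panel).
With premise 4, O(¬convene_panel → raise_flag), the K-axiom yields O(raise_flag).
Premise 1 is O(raise_flag → log_policy); since O(raise_flag), deontic closure gives O(log_policy).
Premise 6 is O(log_policy → rotate_keys); since O(log_policy), deontic closure gives O(rotate_keys).
But premise 8, F(rotate_keys), means O(¬rotate_keys).
We now have both O(rotate_keys) and O(¬rotate_keys) — rotate_keys is simultaneously obligatory and forbidden, violating the D-axiom.

Inconsistent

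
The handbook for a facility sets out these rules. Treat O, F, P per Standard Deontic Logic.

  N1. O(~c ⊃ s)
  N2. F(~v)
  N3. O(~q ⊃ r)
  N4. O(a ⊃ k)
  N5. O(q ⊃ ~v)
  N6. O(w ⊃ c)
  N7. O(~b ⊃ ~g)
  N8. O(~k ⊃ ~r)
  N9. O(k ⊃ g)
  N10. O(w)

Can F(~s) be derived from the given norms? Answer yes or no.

No

Premise 1 is O(~c ⊃ s), but O(~c) is not derivable from the premises, so it does not yield O(s).
No other premise forces O(s). An ideal world satisfying every premise can still have ~s true, so F(~s) is not derivable.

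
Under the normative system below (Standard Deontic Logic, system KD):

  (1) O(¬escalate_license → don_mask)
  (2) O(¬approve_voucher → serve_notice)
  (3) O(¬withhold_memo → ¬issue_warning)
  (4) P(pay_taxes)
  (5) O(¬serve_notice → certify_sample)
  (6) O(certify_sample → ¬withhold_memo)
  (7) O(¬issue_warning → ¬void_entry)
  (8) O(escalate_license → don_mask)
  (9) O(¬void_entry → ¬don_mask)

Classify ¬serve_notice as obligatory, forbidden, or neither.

Forbidden

By case analysis on escalate_license: premise 8 gives O(escalate_license → don_mask) and premise 1 gives O(¬escalate_license → don_mask), so O(don_mask) either way.
The contrapositive of premise 9 (O(¬void_entry → ¬don_mask)) is O(don_mask → void_entry), and O(don_mask) is already established, so O(void_entry).
Premise 7 is O(¬issue_warning → ¬void_entry); contrapositively O(void_entry → issue_warning). Since O(void_entry) holds, K gives O(issue_warning).
Premise 3 is O(¬withhold_memo → ¬issue_warning); contrapositively O(issue_warning → withhold_memo). Since O(issue_warning) holds, K gives O(withhold_memo).
Premise 6, O(certify_sample → ¬withhold_memo), contraposes to O(withhold_memo → ¬certify_sample); with O(withhold_memo) we get O(¬certify_sample).
Premise 5, O(¬serve_notice → certify_sample), contraposes to O(¬certify_sample → serve_notice); with O(¬certify_sample) we get O(serve_notice).
Premises 2, 4 do not contribute to this derivation.
Thus O(serve_notice), which is F(¬serve_notice): ¬serve_notice is forbidden.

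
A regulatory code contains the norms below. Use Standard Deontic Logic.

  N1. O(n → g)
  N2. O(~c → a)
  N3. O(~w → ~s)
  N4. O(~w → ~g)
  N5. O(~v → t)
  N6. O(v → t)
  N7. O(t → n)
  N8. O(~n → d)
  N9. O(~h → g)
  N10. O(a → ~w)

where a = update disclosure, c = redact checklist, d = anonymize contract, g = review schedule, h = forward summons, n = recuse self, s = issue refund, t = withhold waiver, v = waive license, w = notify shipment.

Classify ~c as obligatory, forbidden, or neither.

Premises 5 and 6 cover both cases: O(~v → t) and O(v → t). Since ~v ∨ v is a tautology, O(t) follows.
Premise 7 is O(t → n); since O(t), deontic closure gives O(n).
With premise 1, O(n → g), the K-axiom yields O(g).
Premise 4, O(~w → ~g), contraposes to O(g → w); with O(g) we get O(w).
Premise 10, O(a → ~w), contraposes to O(w → ~a); with O(w) we get O(~a).
Premise 2 is O(~c → a); contrapositively O(~a → c). Since O(~a) holds, K gives O(c).
Premises 3, 8, 9 do not contribute to this derivation.
Thus O(c), which is F(~c): ~c is forbidden.

Forbidden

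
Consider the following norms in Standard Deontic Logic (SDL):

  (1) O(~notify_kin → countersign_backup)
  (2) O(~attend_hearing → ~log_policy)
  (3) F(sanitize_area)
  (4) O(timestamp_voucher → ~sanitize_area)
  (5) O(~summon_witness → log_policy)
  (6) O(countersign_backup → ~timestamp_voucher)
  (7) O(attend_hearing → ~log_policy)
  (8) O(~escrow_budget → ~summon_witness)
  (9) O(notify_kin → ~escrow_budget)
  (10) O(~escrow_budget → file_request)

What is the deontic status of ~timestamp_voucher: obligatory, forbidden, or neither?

Obligatory

By case analysis on ~attend_hearing: premise 2 gives O(~attend_hearing → ~log_policy) and premise 7 gives O(attend_hearing → ~log_policy), so O(~log_policy) either way.
Premise 5 is O(~summon_witness → log_policy); contrapositively O(~log_policy → summon_witness). Since O(~log_policy) holds, K gives O(summon_witness).
The contrapositive of premise 8 (O(~escrow_budget → ~summon_witness)) is O(summon_witness → escrow_budget), and O(summon_witness) is already established, so O(escrow_budget).
The contrapositive of premise 9 (O(notify_kin → ~escrow_budget)) is O(escrow_budget → ~notify_kin), and O(escrow_budget) is already established, so O(~notify_kin).
Premise 1 is O(~notify_kin → countersign_backup); since O(~notify_kin), deontic closure gives O(countersign_backup).
Applying K to premise 6 (O(countersign_backup → ~timestamp_voucher)) and O(countersign_backup) yields O(~timestamp_voucher).
Premises 3, 4, 10 do not contribute to this derivation.
Hence ~timestamp_voucher is obligatory.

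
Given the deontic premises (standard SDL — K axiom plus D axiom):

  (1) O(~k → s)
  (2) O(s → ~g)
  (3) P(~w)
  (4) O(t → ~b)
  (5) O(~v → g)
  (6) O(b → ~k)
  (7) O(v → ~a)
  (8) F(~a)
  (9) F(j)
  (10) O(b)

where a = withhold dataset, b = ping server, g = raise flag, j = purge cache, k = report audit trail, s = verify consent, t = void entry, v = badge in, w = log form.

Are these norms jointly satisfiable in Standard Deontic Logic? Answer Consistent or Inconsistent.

Inconsistent

Premise 8, F(~a), is equivalent to O(a).
Premise 7 is O(v → ~a); contrapositively O(a → ~v). Since O(a) holds, K gives O(~v).
Applying K to premise 5 (O(~v → g)) and O(~v) yields O(g).
The contrapositive of premise 2 (O(s → ~g)) is O(g → ~s), and O(g) is already established, so O(~s).
Premise 1 is O(~k → s); contrapositively O(~s → k). Since O(~s) holds, K gives O(k).
Premise 6, O(b → ~k), contraposes to O(k → ~b); with O(k) we get O(~b).
But premise 10 directly asserts O(b).
We now have both O(~b) and O(b) — b is simultaneously obligatory and forbidden, violating the D-axiom.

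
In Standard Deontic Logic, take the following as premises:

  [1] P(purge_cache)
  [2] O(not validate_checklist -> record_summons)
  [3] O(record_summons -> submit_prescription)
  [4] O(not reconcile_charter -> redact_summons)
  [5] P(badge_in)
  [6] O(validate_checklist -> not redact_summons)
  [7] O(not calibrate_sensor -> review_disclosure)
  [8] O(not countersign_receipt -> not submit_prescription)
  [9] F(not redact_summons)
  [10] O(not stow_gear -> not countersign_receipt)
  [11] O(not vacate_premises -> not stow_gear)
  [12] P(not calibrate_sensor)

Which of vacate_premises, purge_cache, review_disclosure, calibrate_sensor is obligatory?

vacate_premises

Premise 9, F(not redact_summons), is equivalent to O(redact_summons).
Premise 6 is O(validate_checklist -> not redact_summons); contrapositively O(redact_summons -> not validate_checklist). Since O(redact_summons) holds, K gives O(not validate_checklist).
Premise 2 is O(not validate_checklist -> record_summons); since O(not validate_checklist), deontic closure gives O(record_summons).
Applying K to premise 3 (O(record_summons -> submit_prescription)) and O(record_summons) yields O(submit_prescription).
Premise 8 is O(not countersign_receipt -> not submit_prescription); contrapositively O(submit_prescription -> countersign_receipt). Since O(submit_prescription) holds, K gives O(countersign_receipt).
Premise 10, O(not stow_gear -> not countersign_receipt), contraposes to O(countersign_receipt -> stow_gear); with O(countersign_receipt) we get O(stow_gear).
Premise 11 is O(not vacate_premises -> not stow_gear); contrapositively O(stow_gear -> vacate_premises). Since O(stow_gear) holds, K gives O(vacate_premises).
So O(vacate_premises) holds — vacate_premises is obligatory. None of the other listed options is made obligatory by any chain of premises.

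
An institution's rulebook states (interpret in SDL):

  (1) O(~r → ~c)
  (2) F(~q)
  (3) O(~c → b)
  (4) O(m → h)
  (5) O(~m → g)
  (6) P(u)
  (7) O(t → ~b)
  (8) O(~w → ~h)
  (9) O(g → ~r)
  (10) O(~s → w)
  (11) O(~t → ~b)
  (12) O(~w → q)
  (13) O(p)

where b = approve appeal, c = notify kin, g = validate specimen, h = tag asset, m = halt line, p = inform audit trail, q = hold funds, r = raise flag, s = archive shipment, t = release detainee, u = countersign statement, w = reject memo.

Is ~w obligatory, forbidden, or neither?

Premises 7 and 11 cover both cases: O(t → ~b) and O(~t → ~b). Since t ∨ ~t is a tautology, O(~b) follows.
The contrapositive of premise 3 (O(~c → b)) is O(~b → c), and O(~b) is already established, so O(c).
Premise 1, O(~r → ~c), contraposes to O(c → r); with O(c) we get O(r).
The contrapositive of premise 9 (O(g → ~r)) is O(r → ~g), and O(r) is already established, so O(~g).
Premise 5 is O(~m → g); contrapositively O(~g → m). Since O(~g) holds, K gives O(m).
With premise 4, O(m → h), the K-axiom yields O(h).
Premise 8 is O(~w → ~h); contrapositively O(h → w). Since O(h) holds, K gives O(w).
Premises 2, 6, 10, 12, 13 do not contribute to this derivation.
Thus O(w), which is F(~w): ~w is forbidden.

Forbidden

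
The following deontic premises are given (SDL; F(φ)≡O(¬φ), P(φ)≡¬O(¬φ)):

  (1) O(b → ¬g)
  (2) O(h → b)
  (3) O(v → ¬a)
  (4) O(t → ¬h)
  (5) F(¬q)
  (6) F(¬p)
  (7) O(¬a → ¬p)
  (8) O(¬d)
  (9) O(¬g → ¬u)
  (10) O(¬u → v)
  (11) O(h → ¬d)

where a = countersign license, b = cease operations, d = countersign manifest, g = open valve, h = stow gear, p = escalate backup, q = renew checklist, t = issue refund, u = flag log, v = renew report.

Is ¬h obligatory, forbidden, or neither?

Obligatory

Premise 6, F(¬p), is equivalent to O(p).
Premise 7 is O(¬a → ¬p); contrapositively O(p → a). Since O(p) holds, K gives O(a).
Premise 3, O(v → ¬a), contraposes to O(a → ¬v); with O(a) we get O(¬v).
The contrapositive of premise 10 (O(¬u → v)) is O(¬v → u), and O(¬v) is already established, so O(u).
Premise 9, O(¬g → ¬u), contraposes to O(u → g); with O(u) we get O(g).
Premise 1, O(b → ¬g), contraposes to O(g → ¬b); with O(g) we get O(¬b).
Premise 2, O(h → b), contraposes to O(¬b → ¬h); with O(¬b) we get O(¬h).
Premises 4, 5, 8, 11 do not contribute to this derivation.
Hence ¬h is obligatory.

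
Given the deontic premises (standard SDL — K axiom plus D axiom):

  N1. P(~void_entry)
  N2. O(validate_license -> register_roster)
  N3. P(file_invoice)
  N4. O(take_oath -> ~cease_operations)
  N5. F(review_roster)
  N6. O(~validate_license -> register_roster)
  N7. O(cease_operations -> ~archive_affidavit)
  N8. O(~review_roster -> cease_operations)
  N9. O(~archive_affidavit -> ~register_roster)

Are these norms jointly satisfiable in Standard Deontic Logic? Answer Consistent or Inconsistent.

Premises 2 and 6 cover both cases: O(validate_license -> register_roster) and O(~validate_license -> register_roster). Since validate_license ∨ ~validate_license is a tautology, O(register_roster) follows.
Premise 9, O(~archive_affidavit -> ~register_roster), contraposes to O(register_roster -> archive_affidavit); with O(register_roster) we get O(archive_affidavit).
Premise 7 is O(cease_operations -> ~archive_affidavit); contrapositively O(archive_affidavit -> ~cease_operations). Since O(archive_affidavit) holds, K gives O(~cease_operations).
Premise 8, O(~review_roster -> cease_operations), contraposes to O(~cease_operations -> review_roster); with O(~cease_operations) we get O(review_roster).
But premise 5, F(review_roster), means O(~review_roster).
We now have both O(review_roster) and O(~review_roster) — review_roster is simultaneously obligatory and forbidden, violating the D-axiom.

Inconsistent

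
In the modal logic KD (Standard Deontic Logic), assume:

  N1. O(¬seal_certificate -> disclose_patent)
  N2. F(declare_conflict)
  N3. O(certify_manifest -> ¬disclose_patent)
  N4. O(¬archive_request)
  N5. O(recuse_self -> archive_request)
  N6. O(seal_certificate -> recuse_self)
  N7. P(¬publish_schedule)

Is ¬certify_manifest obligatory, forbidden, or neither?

Obligatory

Premise 4 states O(¬archive_request) outright.
Premise 5 is O(recuse_self -> archive_request); contrapositively O(¬archive_request -> ¬recuse_self). Since O(¬archive_request) holds, K gives O(¬recuse_self).
Premise 6 is O(seal_certificate -> recuse_self); contrapositively O(¬recuse_self -> ¬seal_certificate). Since O(¬recuse_self) holds, K gives O(¬seal_certificate).
Applying K to premise 1 (O(¬seal_certificate -> disclose_patent)) and O(¬seal_certificate) yields O(disclose_patent).
The contrapositive of premise 3 (O(certify_manifest -> ¬disclose_patent)) is O(disclose_patent -> ¬certify_manifest), and O(disclose_patent) is already established, so O(¬certify_manifest).
Premises 2, 7 do not contribute to this derivation.
Hence ¬certify_manifest is obligatory.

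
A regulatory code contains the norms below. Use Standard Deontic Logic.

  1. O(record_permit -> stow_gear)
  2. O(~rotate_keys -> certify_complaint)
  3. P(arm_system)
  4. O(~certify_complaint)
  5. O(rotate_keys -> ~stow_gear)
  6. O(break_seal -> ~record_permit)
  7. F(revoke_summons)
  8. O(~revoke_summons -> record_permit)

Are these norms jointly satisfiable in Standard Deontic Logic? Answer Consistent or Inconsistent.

Inconsistent

From premise 4 we have O(~certify_complaint).
The contrapositive of premise 2 (O(~rotate_keys -> certify_complaint)) is O(~certify_complaint -> rotate_keys), and O(~certify_complaint) is already established, so O(rotate_keys).
From O(rotate_keys) and premise 5, O(rotate_keys -> ~stow_gear), we obtain O(~stow_gear).
The contrapositive of premise 1 (O(record_permit -> stow_gear)) is O(~stow_gear -> ~record_permit), and O(~stow_gear) is already established, so O(~record_permit).
Premise 8 is O(~revoke_summons -> record_permit); contrapositively O(~record_permit -> revoke_summons). Since O(~record_permit) holds, K gives O(revoke_summons).
But premise 7, F(revoke_summons), means O(~revoke_summons).
We now have both O(revoke_summons) and O(~revoke_summons) — revoke_summons is simultaneously obligatory and forbidden, violating the D-axiom.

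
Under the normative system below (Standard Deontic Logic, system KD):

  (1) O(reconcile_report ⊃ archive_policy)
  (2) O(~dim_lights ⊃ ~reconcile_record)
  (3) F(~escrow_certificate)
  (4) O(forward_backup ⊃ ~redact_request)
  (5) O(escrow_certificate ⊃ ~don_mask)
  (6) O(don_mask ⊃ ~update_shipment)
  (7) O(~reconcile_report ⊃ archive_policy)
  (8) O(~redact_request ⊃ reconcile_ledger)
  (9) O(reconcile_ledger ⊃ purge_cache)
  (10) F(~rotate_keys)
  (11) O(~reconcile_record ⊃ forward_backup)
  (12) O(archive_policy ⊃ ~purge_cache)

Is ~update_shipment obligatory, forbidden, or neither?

Premise 6 is O(don_mask ⊃ ~update_shipment), but O(don_mask) is not derivable from the premises, so it does not yield O(~update_shipment).
No premise or chain of K-axiom applications forces O(~update_shipment), and none forces O(update_shipment). So ~update_shipment is neither obligatory nor forbidden under these norms.

Neither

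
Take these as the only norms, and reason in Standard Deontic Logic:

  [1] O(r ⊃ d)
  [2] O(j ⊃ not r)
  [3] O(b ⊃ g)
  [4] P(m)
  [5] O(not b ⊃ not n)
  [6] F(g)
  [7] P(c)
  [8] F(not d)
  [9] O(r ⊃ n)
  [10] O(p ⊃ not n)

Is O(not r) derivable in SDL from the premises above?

Yes

Premise 6, F(g), is equivalent to O(not g).
Premise 3 is O(b ⊃ g); contrapositively O(not g ⊃ not b). Since O(not g) holds, K gives O(not b).
With premise 5, O(not b ⊃ not n), the K-axiom yields O(not n).
The contrapositive of premise 9 (O(r ⊃ n)) is O(not n ⊃ not r), and O(not n) is already established, so O(not r).
Premises 1, 2, 4, 7, 8, 10 do not contribute to this derivation.
So O(not r) follows.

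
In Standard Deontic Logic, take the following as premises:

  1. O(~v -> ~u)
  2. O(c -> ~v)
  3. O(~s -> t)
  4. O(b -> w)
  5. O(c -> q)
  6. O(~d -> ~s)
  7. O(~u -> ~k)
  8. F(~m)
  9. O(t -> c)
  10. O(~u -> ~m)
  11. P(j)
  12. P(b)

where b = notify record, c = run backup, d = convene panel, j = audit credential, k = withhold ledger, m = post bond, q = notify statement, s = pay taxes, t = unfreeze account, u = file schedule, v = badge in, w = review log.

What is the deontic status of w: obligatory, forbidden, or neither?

Neither

Premise 4 is O(b -> w), but O(b) is not derivable from the premises (the permission P(b) asserts only ~O(~b), not O(b)), so it does not yield O(w).
No premise or chain of K-axiom applications forces O(w), and none forces O(~w). So w is neither obligatory nor forbidden under these norms.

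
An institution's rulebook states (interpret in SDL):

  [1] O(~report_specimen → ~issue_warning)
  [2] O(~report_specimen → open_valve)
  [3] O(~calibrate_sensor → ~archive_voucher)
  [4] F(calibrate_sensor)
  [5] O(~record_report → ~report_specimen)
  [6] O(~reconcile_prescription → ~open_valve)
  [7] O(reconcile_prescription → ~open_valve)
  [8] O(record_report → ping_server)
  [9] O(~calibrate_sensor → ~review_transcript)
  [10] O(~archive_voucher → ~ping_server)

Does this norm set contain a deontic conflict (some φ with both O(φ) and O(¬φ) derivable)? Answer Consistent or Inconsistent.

Inconsistent

Premises 6 and 7 are O(~reconcile_prescription → ~open_valve) and O(reconcile_prescription → ~open_valve); every ideal world satisfies ~reconcile_prescription or reconcile_prescription, so in either case ~open_valve holds — hence O(~open_valve).
Premise 2 is O(~report_specimen → open_valve); contrapositively O(~open_valve → report_specimen). Since O(~open_valve) holds, K gives O(report_specimen).
The contrapositive of premise 5 (O(~record_report → ~report_specimen)) is O(report_specimen → record_report), and O(report_specimen) is already established, so O(record_report).
Applying K to premise 8 (O(record_report → ping_server)) and O(record_report) yields O(ping_server).
Premise 10, O(~archive_voucher → ~ping_server), contraposes to O(ping_server → archive_voucher); with O(ping_server) we get O(archive_voucher).
The contrapositive of premise 3 (O(~calibrate_sensor → ~archive_voucher)) is O(archive_voucher → calibrate_sensor), and O(archive_voucher) is already established, so O(calibrate_sensor).
But premise 4, F(calibrate_sensor), means O(~calibrate_sensor).
We now have both O(calibrate_sensor) and O(~calibrate_sensor) — calibrate_sensor is simultaneously obligatory and forbidden, violating the D-axiom.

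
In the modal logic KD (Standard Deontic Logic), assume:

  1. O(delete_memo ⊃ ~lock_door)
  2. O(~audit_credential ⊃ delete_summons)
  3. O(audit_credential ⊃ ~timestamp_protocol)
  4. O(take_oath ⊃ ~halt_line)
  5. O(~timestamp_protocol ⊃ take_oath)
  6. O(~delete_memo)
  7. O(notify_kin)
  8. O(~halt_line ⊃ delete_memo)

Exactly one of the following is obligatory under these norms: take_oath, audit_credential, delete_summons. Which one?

delete_summons

From premise 6 we have O(~delete_memo).
Premise 8 is O(~halt_line ⊃ delete_memo); contrapositively O(~delete_memo ⊃ halt_line). Since O(~delete_memo) holds, K gives O(halt_line).
Premise 4, O(take_oath ⊃ ~halt_line), contraposes to O(halt_line ⊃ ~take_oath); with O(halt_line) we get O(~take_oath).
The contrapositive of premise 5 (O(~timestamp_protocol ⊃ take_oath)) is O(~take_oath ⊃ timestamp_protocol), and O(~take_oath) is already established, so O(timestamp_protocol).
Premise 3, O(audit_credential ⊃ ~timestamp_protocol), contraposes to O(timestamp_protocol ⊃ ~audit_credential); with O(timestamp_protocol) we get O(~audit_credential).
With premise 2, O(~audit_credential ⊃ delete_summons), the K-axiom yields O(delete_summons).
So O(delete_summons) holds — delete_summons is obligatory. None of the other listed options is made obligatory by any chain of premises.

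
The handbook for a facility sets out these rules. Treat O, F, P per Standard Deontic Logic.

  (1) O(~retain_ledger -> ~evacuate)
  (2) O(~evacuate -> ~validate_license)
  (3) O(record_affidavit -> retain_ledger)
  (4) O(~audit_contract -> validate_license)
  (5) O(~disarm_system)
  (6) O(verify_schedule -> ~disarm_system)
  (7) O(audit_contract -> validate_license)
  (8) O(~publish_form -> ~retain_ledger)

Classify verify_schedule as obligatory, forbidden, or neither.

Neither

Premise 6 is O(verify_schedule -> ~disarm_system); even if O(~disarm_system) held, inferring O(verify_schedule) would be affirming the consequent — invalid.
No premise or chain of K-axiom applications forces O(verify_schedule), and none forces O(~verify_schedule). So verify_schedule is neither obligatory nor forbidden under these norms.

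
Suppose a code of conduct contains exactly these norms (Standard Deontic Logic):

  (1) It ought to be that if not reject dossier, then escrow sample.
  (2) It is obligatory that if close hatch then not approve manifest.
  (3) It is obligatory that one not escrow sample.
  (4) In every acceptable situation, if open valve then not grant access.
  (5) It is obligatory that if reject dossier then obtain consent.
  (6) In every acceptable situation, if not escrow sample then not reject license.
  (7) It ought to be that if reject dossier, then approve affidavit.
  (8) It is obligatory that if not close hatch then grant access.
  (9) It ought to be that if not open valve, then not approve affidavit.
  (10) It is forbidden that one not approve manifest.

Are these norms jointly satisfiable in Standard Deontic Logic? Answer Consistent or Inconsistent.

Premise 10, F(¬approve_manifest), is equivalent to O(approve_manifest).
Premise 2, O(close_hatch → ¬approve_manifest), contraposes to O(approve_manifest → ¬close_hatch); with O(approve_manifest) we get O(¬close_hatch).
From O(¬close_hatch) and premise 8, O(¬close_hatch → grant_access), we obtain O(grant_access).
The contrapositive of premise 4 (O(open_valve → ¬grant_access)) is O(grant_access → ¬open_valve), and O(grant_access) is already established, so O(¬open_valve).
From O(¬open_valve) and premise 9, O(¬open_valve → ¬approve_affidavit), we obtain O(¬approve_affidavit).
The contrapositive of premise 7 (O(reject_dossier → approve_affidavit)) is O(¬approve_affidavit → ¬reject_dossier), and O(¬approve_affidavit) is already established, so O(¬reject_dossier).
Applying K to premise 1 (O(¬reject_dossier → escrow_sample)) and O(¬reject_dossier) yields O(escrow_sample).
Yet premise 3 states O(¬escrow_sample).
We now have both O(escrow_sample) and O(¬escrow_sample) — escrow_sample is simultaneously obligatory and forbidden, violating the D-axiom.

Inconsistent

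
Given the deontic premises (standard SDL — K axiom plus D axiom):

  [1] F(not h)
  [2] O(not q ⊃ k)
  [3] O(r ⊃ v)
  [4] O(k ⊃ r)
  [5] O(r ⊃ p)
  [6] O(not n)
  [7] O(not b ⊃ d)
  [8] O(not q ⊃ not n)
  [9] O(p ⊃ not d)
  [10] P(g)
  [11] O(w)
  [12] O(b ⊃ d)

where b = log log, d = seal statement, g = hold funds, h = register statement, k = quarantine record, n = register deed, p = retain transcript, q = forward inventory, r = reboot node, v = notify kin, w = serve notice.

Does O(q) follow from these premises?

By case analysis on not b: premise 7 gives O(not b ⊃ d) and premise 12 gives O(b ⊃ d), so O(d) either way.
Premise 9, O(p ⊃ not d), contraposes to O(d ⊃ not p); with O(d) we get O(not p).
Premise 5, O(r ⊃ p), contraposes to O(not p ⊃ not r); with O(not p) we get O(not r).
Premise 4 is O(k ⊃ r); contrapositively O(not r ⊃ not k). Since O(not r) holds, K gives O(not k).
Premise 2 is O(not q ⊃ k); contrapositively O(not k ⊃ q). Since O(not k) holds, K gives O(q).
Premises 1, 3, 6, 8, 10, 11 do not contribute to this derivation.
So O(q) follows.

Yes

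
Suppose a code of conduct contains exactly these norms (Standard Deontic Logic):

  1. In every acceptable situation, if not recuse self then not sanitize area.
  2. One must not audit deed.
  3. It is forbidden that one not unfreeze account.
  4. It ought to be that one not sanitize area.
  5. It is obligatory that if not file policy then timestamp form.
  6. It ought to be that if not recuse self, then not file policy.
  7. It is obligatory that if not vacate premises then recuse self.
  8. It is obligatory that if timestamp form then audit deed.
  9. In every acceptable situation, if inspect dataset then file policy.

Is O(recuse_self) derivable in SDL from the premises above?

Premise 2, F(audit_deed), is equivalent to O(¬audit_deed).
The contrapositive of premise 8 (O(timestamp_form → audit_deed)) is O(¬audit_deed → ¬timestamp_form), and O(¬audit_deed) is already established, so O(¬timestamp_form).
The contrapositive of premise 5 (O(¬file_policy → timestamp_form)) is O(¬timestamp_form → file_policy), and O(¬timestamp_form) is already established, so O(file_policy).
Premise 6 is O(¬recuse_self → ¬file_policy); contrapositively O(file_policy → recuse_self). Since O(file_policy) holds, K gives O(recuse_self).
Premises 1, 3, 4, 7, 9 do not contribute to this derivation.
So O(recuse_self) follows.

Yes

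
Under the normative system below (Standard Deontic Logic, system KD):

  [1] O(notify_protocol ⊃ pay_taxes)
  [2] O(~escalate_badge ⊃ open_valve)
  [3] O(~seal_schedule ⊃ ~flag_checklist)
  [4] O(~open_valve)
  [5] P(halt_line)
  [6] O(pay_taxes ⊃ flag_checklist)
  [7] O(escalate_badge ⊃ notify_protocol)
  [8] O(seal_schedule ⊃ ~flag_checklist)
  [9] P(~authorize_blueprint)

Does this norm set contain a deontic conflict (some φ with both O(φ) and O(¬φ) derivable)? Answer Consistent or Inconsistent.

Inconsistent

Premises 3 and 8 cover both cases: O(~seal_schedule ⊃ ~flag_checklist) and O(seal_schedule ⊃ ~flag_checklist). Since ~seal_schedule ∨ seal_schedule is a tautology, O(~flag_checklist) follows.
Premise 6 is O(pay_taxes ⊃ flag_checklist); contrapositively O(~flag_checklist ⊃ ~pay_taxes). Since O(~flag_checklist) holds, K gives O(~pay_taxes).
The contrapositive of premise 1 (O(notify_protocol ⊃ pay_taxes)) is O(~pay_taxes ⊃ ~notify_protocol), and O(~pay_taxes) is already established, so O(~notify_protocol).
The contrapositive of premise 7 (O(escalate_badge ⊃ notify_protocol)) is O(~notify_protocol ⊃ ~escalate_badge), and O(~notify_protocol) is already established, so O(~escalate_badge).
Premise 2 is O(~escalate_badge ⊃ open_valve); since O(~escalate_badge), deontic closure gives O(open_valve).
However, premise 4 gives O(~open_valve).
We now have both O(open_valve) and O(~open_valve) — open_valve is simultaneously obligatory and forbidden, violating the D-axiom.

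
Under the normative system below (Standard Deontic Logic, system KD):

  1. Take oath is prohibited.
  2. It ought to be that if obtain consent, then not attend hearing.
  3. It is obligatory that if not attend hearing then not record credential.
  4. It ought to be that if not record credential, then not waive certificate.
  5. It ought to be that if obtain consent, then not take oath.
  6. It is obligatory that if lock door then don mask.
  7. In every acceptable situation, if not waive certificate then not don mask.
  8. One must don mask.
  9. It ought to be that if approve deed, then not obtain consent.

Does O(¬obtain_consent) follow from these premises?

Yes

Premise 8 states O(don_mask) outright.
Premise 7 is O(¬waive_certificate → ¬don_mask); contrapositively O(don_mask → waive_certificate). Since O(don_mask) holds, K gives O(waive_certificate).
Premise 4, O(¬record_credential → ¬waive_certificate), contraposes to O(waive_certificate → record_credential); with O(waive_certificate) we get O(record_credential).
Premise 3, O(¬attend_hearing → ¬record_credential), contraposes to O(record_credential → attend_hearing); with O(record_credential) we get O(attend_hearing).
Premise 2, O(obtain_consent → ¬attend_hearing), contraposes to O(attend_hearing → ¬obtain_consent); with O(attend_hearing) we get O(¬obtain_consent).
Premises 1, 5, 6, 9 do not contribute to this derivation.
So O(¬obtain_consent) follows.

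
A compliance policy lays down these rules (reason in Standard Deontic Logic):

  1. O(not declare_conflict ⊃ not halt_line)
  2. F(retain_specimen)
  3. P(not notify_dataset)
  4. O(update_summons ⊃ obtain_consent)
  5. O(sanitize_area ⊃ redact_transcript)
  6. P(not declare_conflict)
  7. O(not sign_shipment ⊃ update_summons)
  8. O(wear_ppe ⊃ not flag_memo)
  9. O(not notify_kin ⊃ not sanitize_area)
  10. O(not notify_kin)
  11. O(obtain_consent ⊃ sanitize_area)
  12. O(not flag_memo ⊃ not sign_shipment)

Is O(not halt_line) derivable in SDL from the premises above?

No

Premise 1 is O(not declare_conflict ⊃ not halt_line), but O(not declare_conflict) is not derivable from the premises (the permission P(not declare_conflict) asserts only not O(declare_conflict), not O(not declare_conflict)), so it does not yield O(not halt_line).
No other premise forces O(not halt_line). An ideal world satisfying every premise can still have not halt_line false, so O(not halt_line) is not derivable.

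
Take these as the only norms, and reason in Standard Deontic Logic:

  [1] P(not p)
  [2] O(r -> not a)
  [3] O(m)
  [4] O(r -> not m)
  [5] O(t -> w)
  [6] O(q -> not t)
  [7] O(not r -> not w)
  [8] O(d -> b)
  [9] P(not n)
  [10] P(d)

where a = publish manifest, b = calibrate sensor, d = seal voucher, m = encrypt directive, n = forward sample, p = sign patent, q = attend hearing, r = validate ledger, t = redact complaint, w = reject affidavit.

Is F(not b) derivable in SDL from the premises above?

Premise 8 is O(d -> b), but O(d) is not derivable from the premises (the permission P(d) asserts only not O(not d), not O(d)), so it does not yield O(b).
No other premise forces O(b). An ideal world satisfying every premise can still have not b true, so F(not b) is not derivable.

No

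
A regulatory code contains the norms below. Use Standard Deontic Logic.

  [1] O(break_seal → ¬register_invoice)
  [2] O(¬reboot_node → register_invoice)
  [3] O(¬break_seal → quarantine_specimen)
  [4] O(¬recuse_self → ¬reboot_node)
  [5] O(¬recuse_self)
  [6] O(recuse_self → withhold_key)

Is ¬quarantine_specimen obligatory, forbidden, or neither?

From premise 5 we have O(¬recuse_self).
Applying K to premise 4 (O(¬recuse_self → ¬reboot_node)) and O(¬recuse_self) yields O(¬reboot_node).
From O(¬reboot_node) and premise 2, O(¬reboot_node → register_invoice), we obtain O(register_invoice).
The contrapositive of premise 1 (O(break_seal → ¬register_invoice)) is O(register_invoice → ¬break_seal), and O(register_invoice) is already established, so O(¬break_seal).
Premise 3 is O(¬break_seal → quarantine_specimen); since O(¬break_seal), deontic closure gives O(quarantine_specimen).
Premise 6 does not contribute to this derivation.
Thus O(quarantine_specimen), which is F(¬quarantine_specimen): ¬quarantine_specimen is forbidden.

Forbidden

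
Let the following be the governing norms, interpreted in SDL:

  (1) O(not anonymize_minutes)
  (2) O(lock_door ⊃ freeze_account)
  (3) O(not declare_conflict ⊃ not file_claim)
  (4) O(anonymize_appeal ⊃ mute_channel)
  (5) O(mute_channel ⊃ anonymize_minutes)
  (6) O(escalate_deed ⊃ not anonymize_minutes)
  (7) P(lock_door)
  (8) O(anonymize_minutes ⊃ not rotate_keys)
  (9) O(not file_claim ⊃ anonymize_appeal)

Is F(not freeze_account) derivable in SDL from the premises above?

No

Premise 2 is O(lock_door ⊃ freeze_account), but O(lock_door) is not derivable from the premises (the permission P(lock_door) asserts only not O(not lock_door), not O(lock_door)), so it does not yield O(freeze_account).
No other premise forces O(freeze_account). An ideal world satisfying every premise can still have not freeze_account true, so F(not freeze_account) is not derivable.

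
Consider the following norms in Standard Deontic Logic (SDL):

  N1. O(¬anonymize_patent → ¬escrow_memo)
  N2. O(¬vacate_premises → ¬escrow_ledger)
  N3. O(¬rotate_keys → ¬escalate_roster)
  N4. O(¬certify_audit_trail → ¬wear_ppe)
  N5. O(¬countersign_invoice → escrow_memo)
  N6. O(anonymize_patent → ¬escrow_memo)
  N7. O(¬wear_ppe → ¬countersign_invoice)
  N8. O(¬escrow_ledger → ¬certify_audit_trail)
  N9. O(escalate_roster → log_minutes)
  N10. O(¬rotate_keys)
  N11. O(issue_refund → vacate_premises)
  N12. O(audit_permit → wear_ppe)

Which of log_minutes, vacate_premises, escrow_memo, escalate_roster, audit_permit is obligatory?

Premises 6 and 1 cover both cases: O(anonymize_patent → ¬escrow_memo) and O(¬anonymize_patent → ¬escrow_memo). Since anonymize_patent ∨ ¬anonymize_patent is a tautology, O(¬escrow_memo) follows.
The contrapositive of premise 5 (O(¬countersign_invoice → escrow_memo)) is O(¬escrow_memo → countersign_invoice), and O(¬escrow_memo) is already established, so O(countersign_invoice).
Premise 7, O(¬wear_ppe → ¬countersign_invoice), contraposes to O(countersign_invoice → wear_ppe); with O(countersign_invoice) we get O(wear_ppe).
The contrapositive of premise 4 (O(¬certify_audit_trail → ¬wear_ppe)) is O(wear_ppe → certify_audit_trail), and O(wear_ppe) is already established, so O(certify_audit_trail).
Premise 8 is O(¬escrow_ledger → ¬certify_audit_trail); contrapositively O(certify_audit_trail → escrow_ledger). Since O(certify_audit_trail) holds, K gives O(escrow_ledger).
Premise 2 is O(¬vacate_premises → ¬escrow_ledger); contrapositively O(escrow_ledger → vacate_premises). Since O(escrow_ledger) holds, K gives O(vacate_premises).
So O(vacate_premises) holds — vacate_premises is obligatory. None of the other listed options is made obligatory by any chain of premises.

vacate_premises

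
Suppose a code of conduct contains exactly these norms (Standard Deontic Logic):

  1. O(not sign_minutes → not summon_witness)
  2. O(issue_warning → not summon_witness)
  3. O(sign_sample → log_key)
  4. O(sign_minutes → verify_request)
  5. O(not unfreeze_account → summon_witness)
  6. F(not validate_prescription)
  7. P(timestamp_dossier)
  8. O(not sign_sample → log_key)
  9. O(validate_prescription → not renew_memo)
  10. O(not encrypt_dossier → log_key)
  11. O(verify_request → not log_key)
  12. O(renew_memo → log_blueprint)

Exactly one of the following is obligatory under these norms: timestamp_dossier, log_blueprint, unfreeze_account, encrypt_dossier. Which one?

unfreeze_account

By case analysis on not sign_sample: premise 8 gives O(not sign_sample → log_key) and premise 3 gives O(sign_sample → log_key), so O(log_key) either way.
Premise 11, O(verify_request → not log_key), contraposes to O(log_key → not verify_request); with O(log_key) we get O(not verify_request).
Premise 4 is O(sign_minutes → verify_request); contrapositively O(not verify_request → not sign_minutes). Since O(not verify_request) holds, K gives O(not sign_minutes).
From O(not sign_minutes) and premise 1, O(not sign_minutes → not summon_witness), we obtain O(not summon_witness).
Premise 5, O(not unfreeze_account → summon_witness), contraposes to O(not summon_witness → unfreeze_account); with O(not summon_witness) we get O(unfreeze_account).
So O(unfreeze_account) holds — unfreeze_account is obligatory. None of the other listed options is made obligatory by any chain of premises.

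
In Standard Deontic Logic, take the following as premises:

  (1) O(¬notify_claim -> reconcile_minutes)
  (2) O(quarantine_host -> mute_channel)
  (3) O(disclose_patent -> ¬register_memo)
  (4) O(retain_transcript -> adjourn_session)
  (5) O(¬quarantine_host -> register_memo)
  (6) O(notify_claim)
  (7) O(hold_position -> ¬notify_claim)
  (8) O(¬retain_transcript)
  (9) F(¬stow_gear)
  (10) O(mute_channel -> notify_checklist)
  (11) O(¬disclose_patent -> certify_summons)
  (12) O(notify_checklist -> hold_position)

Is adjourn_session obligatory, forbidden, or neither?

Neither

Premise 4 is O(retain_transcript -> adjourn_session), but O(retain_transcript) is not derivable from the premises, so it does not yield O(adjourn_session).
No premise or chain of K-axiom applications forces O(adjourn_session), and none forces O(¬adjourn_session). So adjourn_session is neither obligatory nor forbidden under these norms.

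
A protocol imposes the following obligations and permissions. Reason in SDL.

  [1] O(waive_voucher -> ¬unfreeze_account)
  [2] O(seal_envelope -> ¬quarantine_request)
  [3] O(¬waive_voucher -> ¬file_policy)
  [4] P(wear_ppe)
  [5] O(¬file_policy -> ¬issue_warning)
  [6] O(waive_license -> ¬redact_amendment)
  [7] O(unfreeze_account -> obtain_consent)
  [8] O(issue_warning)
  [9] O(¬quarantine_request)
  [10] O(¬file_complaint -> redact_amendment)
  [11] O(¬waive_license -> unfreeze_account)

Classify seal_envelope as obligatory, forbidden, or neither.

Neither

Premise 2 is O(seal_envelope -> ¬quarantine_request); even if O(¬quarantine_request) held, inferring O(seal_envelope) would be affirming the consequent — invalid.
No premise or chain of K-axiom applications forces O(seal_envelope), and none forces O(¬seal_envelope). So seal_envelope is neither obligatory nor forbidden under these norms.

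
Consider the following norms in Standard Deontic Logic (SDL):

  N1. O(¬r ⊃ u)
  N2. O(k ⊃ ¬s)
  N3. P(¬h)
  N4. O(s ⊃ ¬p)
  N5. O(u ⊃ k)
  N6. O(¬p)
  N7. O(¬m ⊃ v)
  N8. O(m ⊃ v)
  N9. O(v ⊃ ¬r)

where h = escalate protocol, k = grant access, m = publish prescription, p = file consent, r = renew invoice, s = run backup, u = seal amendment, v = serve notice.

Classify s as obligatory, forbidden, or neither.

By case analysis on ¬m: premise 7 gives O(¬m ⊃ v) and premise 8 gives O(m ⊃ v), so O(v) either way.
Applying K to premise 9 (O(v ⊃ ¬r)) and O(v) yields O(¬r).
From O(¬r) and premise 1, O(¬r ⊃ u), we obtain O(u).
Premise 5 is O(u ⊃ k); since O(u), deontic closure gives O(k).
Applying K to premise 2 (O(k ⊃ ¬s)) and O(k) yields O(¬s).
Premises 3, 4, 6 do not contribute to this derivation.
Thus O(¬s), which is F(s): s is forbidden.

Forbidden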